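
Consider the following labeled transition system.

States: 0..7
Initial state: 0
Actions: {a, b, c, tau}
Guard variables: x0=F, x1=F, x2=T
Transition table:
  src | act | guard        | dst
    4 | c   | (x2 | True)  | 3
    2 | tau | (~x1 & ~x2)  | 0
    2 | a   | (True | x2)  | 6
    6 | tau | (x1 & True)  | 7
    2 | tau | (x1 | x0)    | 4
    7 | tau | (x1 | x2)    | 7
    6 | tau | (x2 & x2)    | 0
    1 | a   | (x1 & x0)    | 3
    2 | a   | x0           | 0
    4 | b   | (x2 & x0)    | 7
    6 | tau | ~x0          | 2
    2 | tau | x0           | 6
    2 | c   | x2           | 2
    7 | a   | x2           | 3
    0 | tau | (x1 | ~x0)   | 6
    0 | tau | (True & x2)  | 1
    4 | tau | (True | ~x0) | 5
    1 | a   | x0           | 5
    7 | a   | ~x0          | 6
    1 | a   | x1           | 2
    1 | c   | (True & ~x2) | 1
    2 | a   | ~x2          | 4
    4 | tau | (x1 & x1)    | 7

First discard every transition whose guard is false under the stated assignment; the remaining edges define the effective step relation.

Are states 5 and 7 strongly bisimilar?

Answer: NOT BISIMILAR

Working:
Refine partition for ~:
  round 0: {{0,1,2,3,4,5,6,7}}
  round 1: {{0,6},{1,3,5},{2},{4},{7}}
  round 2: {{0},{1,3,5},{2},{4},{6},{7}}
6 equivalence class(es) (converged in 3)
class of 5: {1,3,5}; class of 7: {7}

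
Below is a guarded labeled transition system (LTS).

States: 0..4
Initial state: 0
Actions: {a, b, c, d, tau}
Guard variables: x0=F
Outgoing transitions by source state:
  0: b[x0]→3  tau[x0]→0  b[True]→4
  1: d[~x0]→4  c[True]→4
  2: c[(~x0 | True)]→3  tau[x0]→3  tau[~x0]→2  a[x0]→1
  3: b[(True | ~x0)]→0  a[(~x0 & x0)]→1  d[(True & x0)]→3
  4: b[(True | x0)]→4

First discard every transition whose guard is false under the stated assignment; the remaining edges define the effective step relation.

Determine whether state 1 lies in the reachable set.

Answer: UNREACHABLE

Trace:
After dropping false guards: 7 live edges.
depth 0: {0}
depth 1: {4}  now seen {0,4}
Reachable = {0,4}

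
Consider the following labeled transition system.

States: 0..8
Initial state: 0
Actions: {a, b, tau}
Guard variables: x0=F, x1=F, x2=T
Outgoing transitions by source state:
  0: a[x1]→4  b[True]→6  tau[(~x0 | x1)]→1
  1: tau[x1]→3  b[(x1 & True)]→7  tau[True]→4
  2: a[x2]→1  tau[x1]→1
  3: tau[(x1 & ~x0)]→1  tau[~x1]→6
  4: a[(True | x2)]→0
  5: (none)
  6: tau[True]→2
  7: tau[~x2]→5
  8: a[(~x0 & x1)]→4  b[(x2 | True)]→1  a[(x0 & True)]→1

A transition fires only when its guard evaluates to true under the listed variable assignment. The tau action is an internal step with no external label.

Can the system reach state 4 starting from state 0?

Answer: REACHABLE

Analysis:
After dropping false guards: 8 live edges.
depth 0: {0}
depth 1: {1,6}  total {0,1,6}
depth 2: {2,4}  total {0,1,2,4,6}
Reach set: {0,1,2,4,6}
Path to 4: tau·tau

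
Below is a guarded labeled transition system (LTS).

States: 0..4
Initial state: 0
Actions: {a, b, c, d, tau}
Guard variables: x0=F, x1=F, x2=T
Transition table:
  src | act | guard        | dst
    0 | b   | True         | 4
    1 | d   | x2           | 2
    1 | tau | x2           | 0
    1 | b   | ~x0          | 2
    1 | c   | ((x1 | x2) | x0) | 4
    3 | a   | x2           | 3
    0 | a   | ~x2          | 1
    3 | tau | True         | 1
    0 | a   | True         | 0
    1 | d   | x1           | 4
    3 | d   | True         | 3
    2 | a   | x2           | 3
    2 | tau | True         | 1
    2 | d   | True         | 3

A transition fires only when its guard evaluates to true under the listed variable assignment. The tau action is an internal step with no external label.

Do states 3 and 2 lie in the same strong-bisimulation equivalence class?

Compute ~ classes (split until stable):
  π0 = {{0,1,2,3,4}}
  π1 = {{0},{1},{2,3},{4}}
4 equivalence class(es) (converged in 2)
class of 3: {2,3}; class of 2: {2,3}

Answer: BISIMILAR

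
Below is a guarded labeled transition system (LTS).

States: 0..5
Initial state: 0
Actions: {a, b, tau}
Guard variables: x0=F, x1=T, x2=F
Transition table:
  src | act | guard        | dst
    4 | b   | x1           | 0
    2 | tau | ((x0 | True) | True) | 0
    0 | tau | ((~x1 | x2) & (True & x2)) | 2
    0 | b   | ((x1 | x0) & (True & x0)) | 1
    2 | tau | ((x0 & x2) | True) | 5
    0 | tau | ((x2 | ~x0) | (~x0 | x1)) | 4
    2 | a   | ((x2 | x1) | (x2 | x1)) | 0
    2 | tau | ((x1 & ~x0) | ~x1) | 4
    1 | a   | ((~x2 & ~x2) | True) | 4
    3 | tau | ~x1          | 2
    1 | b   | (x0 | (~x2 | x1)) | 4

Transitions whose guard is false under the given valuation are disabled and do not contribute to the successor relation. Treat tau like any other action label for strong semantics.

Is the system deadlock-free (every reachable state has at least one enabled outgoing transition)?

Answer: DEADLOCK-FREE

Working:
R = {0,4}
  0: tau→4  [1 out]
  4: b→0  [1 out]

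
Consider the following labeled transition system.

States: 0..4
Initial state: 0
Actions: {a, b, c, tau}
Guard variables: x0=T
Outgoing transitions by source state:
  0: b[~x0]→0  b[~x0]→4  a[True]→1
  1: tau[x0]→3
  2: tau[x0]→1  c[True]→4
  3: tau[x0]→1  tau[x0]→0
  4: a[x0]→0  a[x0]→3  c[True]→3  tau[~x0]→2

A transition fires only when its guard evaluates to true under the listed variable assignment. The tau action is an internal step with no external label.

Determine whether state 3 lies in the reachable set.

Answer: REACHABLE

Trace:
Guard filter leaves 9 enabled edge(s).
L0 = {0}
L1 = {1}  total {0,1}
L2 = {3}  total {0,1,3}
R = {0,1,3}
Path to 3: a·tau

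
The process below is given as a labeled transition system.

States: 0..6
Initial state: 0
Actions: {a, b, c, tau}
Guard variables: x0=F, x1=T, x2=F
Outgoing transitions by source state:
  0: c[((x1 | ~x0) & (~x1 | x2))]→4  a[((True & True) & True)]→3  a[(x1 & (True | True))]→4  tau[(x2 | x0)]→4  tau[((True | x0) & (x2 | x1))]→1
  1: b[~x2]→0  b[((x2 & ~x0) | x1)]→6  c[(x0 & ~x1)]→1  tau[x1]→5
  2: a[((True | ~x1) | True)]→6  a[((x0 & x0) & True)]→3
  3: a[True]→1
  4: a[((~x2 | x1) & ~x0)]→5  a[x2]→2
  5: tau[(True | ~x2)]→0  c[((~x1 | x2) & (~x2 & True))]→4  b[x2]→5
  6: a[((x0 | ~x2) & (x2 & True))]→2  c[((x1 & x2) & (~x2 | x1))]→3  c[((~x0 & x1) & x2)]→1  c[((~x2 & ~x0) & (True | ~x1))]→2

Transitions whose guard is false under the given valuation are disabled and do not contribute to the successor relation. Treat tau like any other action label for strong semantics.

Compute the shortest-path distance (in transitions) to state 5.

Answer: 2

Analysis:
BFS to 5:
  depth 0: {0}
  depth 1: {1,3,4}
  depth 2: {5,6}
depth(5)=2, e.g. a·a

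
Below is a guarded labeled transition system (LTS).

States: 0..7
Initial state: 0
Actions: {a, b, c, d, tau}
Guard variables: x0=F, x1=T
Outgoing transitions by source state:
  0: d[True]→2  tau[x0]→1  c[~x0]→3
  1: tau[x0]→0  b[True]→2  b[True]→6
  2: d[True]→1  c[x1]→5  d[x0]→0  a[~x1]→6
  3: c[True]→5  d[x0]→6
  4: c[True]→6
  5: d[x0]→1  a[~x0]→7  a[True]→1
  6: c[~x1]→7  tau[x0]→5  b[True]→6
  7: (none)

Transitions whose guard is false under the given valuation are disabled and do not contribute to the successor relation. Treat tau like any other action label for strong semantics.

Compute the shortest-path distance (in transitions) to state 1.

Answer: 2

Analysis:
Layered search for 1:
  Layer 0: {0}
  Layer 1: {2,3}
  Layer 2: {1,5}
first hit 1 at d=2 via d·d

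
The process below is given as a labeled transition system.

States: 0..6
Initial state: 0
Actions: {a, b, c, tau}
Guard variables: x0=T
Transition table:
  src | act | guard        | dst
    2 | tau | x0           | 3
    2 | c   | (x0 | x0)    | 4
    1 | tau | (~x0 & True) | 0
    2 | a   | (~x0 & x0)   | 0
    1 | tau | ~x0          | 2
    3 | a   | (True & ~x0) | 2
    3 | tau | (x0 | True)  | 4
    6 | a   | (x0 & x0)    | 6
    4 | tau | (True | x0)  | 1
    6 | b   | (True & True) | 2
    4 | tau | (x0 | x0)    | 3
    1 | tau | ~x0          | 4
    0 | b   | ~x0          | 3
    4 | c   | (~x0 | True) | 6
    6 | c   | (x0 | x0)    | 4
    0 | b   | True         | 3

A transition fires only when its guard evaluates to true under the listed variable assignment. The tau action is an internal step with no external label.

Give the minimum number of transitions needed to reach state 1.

Answer: 3

Trace:
Breadth-first toward 1:
  depth 0: {0}
  depth 1: {3}
  depth 2: {4}
  depth 3: {1,6}
1 enters at depth 3; path b·tau·tau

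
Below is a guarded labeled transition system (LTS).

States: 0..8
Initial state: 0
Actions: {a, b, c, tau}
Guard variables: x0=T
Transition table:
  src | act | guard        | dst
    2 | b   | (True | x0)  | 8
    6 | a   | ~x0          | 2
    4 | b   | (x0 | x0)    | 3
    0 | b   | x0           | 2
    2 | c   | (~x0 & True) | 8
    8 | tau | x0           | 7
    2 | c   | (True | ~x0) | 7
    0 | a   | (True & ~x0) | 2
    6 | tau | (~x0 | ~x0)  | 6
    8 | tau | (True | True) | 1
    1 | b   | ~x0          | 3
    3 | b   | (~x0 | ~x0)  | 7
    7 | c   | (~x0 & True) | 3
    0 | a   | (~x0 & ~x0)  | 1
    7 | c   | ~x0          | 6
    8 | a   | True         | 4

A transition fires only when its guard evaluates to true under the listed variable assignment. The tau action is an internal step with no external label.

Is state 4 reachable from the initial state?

Answer: REACHABLE

Working:
Guard filter leaves 7 enabled edge(s).
Layer 0: {0}
Layer 1: {2}  now seen {0,2}
Layer 2: {7,8}  now seen {0,2,7,8}
Layer 3: {1,4}  now seen {0,1,2,4,7,8}
Layer 4: {3}  now seen {0,1,2,3,4,7,8}
Reach set: {0,1,2,3,4,7,8}
trace reaching 4: b·b·a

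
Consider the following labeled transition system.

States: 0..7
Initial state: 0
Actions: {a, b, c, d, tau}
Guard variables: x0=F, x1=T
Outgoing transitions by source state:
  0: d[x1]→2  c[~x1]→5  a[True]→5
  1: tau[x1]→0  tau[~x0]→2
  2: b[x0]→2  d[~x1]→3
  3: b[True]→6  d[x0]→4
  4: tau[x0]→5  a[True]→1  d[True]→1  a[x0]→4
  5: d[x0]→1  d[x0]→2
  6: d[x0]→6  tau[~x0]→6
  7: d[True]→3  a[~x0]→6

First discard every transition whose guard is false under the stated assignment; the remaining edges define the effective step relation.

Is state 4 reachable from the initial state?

10 transition(s) survive guard evaluation.
depth 0: {0}
depth 1: {2,5}  total {0,2,5}
Reachable = {0,2,5}

Answer: UNREACHABLE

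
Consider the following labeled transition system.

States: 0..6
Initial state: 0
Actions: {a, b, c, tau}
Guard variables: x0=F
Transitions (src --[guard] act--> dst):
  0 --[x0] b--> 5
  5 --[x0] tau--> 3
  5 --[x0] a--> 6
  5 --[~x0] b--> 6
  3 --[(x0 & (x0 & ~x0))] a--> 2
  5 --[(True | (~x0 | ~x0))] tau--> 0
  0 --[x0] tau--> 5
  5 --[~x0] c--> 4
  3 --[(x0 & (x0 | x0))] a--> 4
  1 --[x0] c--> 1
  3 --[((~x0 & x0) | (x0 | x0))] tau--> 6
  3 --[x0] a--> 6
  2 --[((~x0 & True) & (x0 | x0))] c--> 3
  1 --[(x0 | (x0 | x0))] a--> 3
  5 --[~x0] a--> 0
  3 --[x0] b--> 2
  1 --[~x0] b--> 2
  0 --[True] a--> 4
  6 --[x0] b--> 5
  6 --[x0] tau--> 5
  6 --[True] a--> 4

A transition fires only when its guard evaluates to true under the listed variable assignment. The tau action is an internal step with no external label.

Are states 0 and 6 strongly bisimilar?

Answer: BISIMILAR

Working:
Compute ~ classes (split until stable):
  P[0] = {{0,1,2,3,4,5,6}}
  P[1] = {{0,6},{1},{2,3,4},{5}}
4 equivalence class(es) (converged in 2)
[0]={0,6}  [6]={0,6}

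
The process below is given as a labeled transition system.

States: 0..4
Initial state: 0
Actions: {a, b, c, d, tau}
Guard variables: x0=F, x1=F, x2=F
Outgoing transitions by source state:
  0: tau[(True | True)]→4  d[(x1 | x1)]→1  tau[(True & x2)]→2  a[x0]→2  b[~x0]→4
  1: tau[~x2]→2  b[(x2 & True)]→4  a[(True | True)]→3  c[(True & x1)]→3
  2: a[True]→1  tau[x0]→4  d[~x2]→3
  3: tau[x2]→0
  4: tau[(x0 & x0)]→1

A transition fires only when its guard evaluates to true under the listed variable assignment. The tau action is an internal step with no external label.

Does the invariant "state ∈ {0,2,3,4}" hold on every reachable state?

Safe = {0,2,3,4}
Reachable = {0,4}
  0: ✓
  4: ✓

Answer: INVARIANT HOLDS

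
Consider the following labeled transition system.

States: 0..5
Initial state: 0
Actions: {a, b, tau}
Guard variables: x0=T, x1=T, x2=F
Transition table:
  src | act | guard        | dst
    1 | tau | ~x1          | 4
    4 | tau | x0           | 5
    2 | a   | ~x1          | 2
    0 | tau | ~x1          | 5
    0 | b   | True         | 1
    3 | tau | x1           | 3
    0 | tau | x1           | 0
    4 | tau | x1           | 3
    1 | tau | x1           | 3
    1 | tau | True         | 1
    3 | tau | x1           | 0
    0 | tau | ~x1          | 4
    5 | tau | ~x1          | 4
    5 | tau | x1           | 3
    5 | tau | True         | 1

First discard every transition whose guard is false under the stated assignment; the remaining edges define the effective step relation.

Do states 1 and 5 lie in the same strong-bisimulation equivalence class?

Compute ~ classes (split until stable):
  π0 = {{0,1,2,3,4,5}}
  π1 = {{0},{1,3,4,5},{2}}
  π2 = {{0},{1,4,5},{2},{3}}
stable after 3 split(s): 4 block(s)
1∈{1,4,5}, 5∈{1,4,5}

Answer: BISIMILAR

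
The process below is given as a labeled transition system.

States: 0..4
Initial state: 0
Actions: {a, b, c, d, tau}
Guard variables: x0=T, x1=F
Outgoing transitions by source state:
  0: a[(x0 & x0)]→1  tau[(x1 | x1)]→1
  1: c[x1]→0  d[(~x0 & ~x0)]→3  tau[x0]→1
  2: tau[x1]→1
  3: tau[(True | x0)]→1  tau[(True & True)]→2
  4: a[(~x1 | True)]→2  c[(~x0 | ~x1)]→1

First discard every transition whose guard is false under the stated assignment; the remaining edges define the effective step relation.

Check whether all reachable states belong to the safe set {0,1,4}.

Answer: INVARIANT HOLDS

Analysis:
Safe = {0,1,4}
R = {0,1}
  0: safe
  1: safe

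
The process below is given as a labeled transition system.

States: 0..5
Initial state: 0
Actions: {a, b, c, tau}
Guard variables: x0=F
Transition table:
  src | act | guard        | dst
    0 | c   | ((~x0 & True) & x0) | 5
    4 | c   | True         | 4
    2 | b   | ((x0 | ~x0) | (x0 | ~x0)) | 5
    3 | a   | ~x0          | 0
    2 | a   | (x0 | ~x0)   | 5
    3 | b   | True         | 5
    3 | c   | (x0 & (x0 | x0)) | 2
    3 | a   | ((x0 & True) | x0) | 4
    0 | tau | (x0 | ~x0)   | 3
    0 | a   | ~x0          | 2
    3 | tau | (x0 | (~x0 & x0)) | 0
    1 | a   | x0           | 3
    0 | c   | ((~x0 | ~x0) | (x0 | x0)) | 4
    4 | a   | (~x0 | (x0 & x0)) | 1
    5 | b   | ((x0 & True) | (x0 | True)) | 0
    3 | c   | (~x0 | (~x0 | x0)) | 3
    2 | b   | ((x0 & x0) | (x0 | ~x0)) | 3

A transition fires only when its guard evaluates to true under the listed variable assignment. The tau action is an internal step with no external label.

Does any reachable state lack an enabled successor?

Reachable = {0,1,2,3,4,5}
  0: a→2  c→4  tau→3  [3 out]
  1: ∅  [no exit]
  2: a→5  b→3  b→5  [3 out]
  3: a→0  b→5  c→3  [3 out]
  4: a→1  c→4  [2 out]
  5: b→0  [1 out]
witness 1: c·a

Answer: DEADLOCK at state 1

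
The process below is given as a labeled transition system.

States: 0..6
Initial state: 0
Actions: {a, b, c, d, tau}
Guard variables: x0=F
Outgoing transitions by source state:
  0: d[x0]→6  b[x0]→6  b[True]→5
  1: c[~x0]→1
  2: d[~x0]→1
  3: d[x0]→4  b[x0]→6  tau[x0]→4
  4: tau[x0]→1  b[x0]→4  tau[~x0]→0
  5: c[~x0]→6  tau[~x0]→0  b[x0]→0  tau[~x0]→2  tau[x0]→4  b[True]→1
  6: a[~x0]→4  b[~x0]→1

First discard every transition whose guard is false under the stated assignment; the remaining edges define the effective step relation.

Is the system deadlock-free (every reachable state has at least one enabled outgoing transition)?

Answer: DEADLOCK-FREE

Analysis:
Reach set: {0,1,2,4,5,6}
  0: b→5  [deg 1]
  1: c→1  [deg 1]
  2: d→1  [deg 1]
  4: tau→0  [deg 1]
  5: b→1  c→6  tau→0  tau→2  [deg 4]
  6: a→4  b→1  [deg 2]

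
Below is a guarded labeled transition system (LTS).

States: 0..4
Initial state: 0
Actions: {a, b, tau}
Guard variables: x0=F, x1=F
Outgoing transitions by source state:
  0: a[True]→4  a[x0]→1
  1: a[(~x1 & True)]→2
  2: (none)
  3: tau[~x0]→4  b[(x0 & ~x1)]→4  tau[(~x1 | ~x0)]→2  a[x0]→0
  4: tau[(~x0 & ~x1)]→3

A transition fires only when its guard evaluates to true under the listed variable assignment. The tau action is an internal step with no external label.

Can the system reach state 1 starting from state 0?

Answer: UNREACHABLE

Working:
Guard filter leaves 5 enabled edge(s).
L0 = {0}
L1 = {4}  total {0,4}
L2 = {3}  total {0,3,4}
L3 = {2}  total {0,2,3,4}
Reach set: {0,2,3,4}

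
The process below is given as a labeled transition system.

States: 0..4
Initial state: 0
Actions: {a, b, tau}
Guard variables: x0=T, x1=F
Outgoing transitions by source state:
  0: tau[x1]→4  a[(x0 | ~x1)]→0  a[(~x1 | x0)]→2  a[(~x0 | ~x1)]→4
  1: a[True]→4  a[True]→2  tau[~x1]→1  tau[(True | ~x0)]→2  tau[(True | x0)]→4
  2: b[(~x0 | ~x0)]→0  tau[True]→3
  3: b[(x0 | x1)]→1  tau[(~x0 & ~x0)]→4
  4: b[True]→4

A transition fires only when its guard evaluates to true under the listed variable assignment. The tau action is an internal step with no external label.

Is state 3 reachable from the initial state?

Guard filter leaves 11 enabled edge(s).
depth 0: {0}
depth 1: {2,4}  now seen {0,2,4}
depth 2: {3}  now seen {0,2,3,4}
depth 3: {1}  now seen {0,1,2,3,4}
Reachable = {0,1,2,3,4}
Path to 3: a·tau

Answer: REACHABLE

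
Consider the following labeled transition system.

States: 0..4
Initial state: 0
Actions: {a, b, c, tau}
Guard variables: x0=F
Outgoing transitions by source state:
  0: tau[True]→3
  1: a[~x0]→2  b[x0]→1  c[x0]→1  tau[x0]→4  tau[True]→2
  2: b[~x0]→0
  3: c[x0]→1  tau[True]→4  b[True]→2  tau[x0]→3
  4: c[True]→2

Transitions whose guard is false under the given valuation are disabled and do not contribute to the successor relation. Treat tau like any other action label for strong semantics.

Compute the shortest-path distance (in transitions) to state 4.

Answer: 2

Trace:
BFS to 4:
  Layer 0: {0}
  Layer 1: {3}
  Layer 2: {2,4}
4 enters at depth 2; path tau·tau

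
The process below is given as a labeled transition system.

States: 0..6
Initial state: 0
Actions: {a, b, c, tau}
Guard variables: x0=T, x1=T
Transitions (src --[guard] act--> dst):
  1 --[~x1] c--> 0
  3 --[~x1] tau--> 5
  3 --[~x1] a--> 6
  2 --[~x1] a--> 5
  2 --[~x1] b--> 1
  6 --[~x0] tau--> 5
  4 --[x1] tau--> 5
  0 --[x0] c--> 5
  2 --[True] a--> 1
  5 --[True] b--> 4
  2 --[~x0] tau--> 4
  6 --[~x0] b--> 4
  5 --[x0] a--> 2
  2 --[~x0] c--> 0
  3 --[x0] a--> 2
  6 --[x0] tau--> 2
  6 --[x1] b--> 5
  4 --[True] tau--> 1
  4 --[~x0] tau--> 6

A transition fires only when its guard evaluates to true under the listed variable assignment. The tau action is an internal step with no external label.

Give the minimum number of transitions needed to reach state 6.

Answer: UNREACHABLE

Working:
Layered search for 6:
  L0 = {0}
  L1 = {5}
  L2 = {2,4}
  L3 = {1}
6 never appears.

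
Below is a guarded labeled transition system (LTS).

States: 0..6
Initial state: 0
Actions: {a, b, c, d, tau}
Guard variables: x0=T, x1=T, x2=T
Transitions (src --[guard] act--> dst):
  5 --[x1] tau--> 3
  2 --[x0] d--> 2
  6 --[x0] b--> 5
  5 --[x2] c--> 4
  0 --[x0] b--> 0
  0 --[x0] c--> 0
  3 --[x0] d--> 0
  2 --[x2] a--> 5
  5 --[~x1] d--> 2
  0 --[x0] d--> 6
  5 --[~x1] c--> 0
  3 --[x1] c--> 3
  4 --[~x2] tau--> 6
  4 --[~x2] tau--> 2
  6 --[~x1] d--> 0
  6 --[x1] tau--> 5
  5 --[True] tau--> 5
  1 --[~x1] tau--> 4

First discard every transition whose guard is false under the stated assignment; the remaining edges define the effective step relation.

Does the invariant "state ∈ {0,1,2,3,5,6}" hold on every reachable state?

Inv-set: {0,1,2,3,5,6}
Reach set: {0,3,4,5,6}
  0: safe
  3: safe
  4: outside
  5: safe
  6: safe
counterexample path to 4: d·b·c

Answer: INVARIANT VIOLATED at state 4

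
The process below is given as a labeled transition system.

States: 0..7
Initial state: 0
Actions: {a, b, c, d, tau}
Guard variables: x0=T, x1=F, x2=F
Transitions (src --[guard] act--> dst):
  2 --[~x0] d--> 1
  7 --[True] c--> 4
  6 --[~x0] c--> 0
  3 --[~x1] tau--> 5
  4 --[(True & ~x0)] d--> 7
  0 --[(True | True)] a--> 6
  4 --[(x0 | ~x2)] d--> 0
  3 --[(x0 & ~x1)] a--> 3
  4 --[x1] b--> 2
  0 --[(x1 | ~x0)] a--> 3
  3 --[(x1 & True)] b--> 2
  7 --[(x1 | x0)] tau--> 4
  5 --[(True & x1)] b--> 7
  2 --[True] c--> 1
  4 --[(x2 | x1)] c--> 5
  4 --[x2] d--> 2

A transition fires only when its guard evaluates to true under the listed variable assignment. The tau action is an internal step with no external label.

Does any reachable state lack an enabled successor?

Reach set: {0,6}
  0: a→6  [1 exit(s)]
  6: ∅  [no exit]
Path to 6: a

Answer: DEADLOCK at state 6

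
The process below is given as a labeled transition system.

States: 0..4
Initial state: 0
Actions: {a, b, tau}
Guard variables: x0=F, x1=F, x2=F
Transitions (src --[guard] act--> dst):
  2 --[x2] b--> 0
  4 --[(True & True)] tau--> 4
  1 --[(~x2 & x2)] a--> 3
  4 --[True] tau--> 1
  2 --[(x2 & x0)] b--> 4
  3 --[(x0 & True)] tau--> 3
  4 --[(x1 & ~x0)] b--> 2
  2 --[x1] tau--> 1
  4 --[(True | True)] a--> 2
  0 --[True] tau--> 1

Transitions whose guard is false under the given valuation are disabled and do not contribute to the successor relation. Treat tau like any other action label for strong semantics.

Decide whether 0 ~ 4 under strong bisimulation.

Answer: NOT BISIMILAR

Trace:
Refine partition for ~:
  P[0] = {{0,1,2,3,4}}
  P[1] = {{0},{1,2,3},{4}}
stable after 2 split(s): 3 block(s)
class of 0: {0}; class of 4: {4}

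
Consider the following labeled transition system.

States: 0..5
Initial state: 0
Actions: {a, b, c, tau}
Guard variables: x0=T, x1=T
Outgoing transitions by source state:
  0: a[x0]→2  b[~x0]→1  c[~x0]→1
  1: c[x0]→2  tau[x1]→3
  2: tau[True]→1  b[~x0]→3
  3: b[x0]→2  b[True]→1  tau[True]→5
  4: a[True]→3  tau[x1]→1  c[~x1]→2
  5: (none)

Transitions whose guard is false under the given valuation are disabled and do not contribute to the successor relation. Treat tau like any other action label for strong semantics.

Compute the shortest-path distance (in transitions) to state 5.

Answer: 4

Working:
Breadth-first toward 5:
  depth 0: {0}
  depth 1: {2}
  depth 2: {1}
  depth 3: {3}
  depth 4: {5}
depth(5)=4, e.g. a·tau·tau·tau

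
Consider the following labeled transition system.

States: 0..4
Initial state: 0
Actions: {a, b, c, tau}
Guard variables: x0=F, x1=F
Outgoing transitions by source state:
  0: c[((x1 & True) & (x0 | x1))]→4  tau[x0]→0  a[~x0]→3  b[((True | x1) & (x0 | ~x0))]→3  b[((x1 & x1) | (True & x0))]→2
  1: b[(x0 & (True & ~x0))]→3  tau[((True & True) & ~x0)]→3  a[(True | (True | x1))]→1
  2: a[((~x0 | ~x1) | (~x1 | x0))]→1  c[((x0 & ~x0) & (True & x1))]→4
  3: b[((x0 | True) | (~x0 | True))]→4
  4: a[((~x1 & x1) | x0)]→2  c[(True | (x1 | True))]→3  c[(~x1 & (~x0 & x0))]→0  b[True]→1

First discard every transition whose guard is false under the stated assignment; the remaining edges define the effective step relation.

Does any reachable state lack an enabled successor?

Answer: DEADLOCK-FREE

Analysis:
R = {0,1,3,4}
  0: a→3  b→3  [2 exit(s)]
  1: a→1  tau→3  [2 exit(s)]
  3: b→4  [1 exit(s)]
  4: b→1  c→3  [2 exit(s)]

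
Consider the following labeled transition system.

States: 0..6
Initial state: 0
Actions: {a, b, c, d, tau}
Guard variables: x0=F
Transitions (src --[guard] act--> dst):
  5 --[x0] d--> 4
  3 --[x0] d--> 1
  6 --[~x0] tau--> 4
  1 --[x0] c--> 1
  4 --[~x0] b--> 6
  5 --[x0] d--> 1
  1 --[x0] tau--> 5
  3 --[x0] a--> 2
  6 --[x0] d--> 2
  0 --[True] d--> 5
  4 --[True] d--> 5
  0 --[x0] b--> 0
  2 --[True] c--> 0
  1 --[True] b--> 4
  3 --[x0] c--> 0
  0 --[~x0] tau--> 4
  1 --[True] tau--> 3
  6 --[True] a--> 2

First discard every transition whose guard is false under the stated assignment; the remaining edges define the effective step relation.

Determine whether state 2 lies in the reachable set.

Guard filter leaves 9 enabled edge(s).
depth 0: {0}
depth 1: {4,5}  now seen {0,4,5}
depth 2: {6}  now seen {0,4,5,6}
depth 3: {2}  now seen {0,2,4,5,6}
Reachable = {0,2,4,5,6}
witness 2: tau·b·a

Answer: REACHABLE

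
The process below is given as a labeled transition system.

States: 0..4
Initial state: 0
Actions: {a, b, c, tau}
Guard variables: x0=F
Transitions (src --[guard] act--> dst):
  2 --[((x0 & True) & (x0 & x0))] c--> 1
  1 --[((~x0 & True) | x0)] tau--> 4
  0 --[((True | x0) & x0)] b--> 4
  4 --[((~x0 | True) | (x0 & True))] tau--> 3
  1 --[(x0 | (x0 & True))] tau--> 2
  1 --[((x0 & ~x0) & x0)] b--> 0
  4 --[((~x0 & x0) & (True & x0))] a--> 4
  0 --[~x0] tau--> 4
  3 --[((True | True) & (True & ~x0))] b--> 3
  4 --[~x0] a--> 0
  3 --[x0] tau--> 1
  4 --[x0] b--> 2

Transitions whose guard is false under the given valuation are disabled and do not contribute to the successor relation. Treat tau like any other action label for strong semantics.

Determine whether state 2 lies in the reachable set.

Answer: UNREACHABLE

Working:
After dropping false guards: 5 live edges.
depth 0: {0}
depth 1: {4}  now seen {0,4}
depth 2: {3}  now seen {0,3,4}
R = {0,3,4}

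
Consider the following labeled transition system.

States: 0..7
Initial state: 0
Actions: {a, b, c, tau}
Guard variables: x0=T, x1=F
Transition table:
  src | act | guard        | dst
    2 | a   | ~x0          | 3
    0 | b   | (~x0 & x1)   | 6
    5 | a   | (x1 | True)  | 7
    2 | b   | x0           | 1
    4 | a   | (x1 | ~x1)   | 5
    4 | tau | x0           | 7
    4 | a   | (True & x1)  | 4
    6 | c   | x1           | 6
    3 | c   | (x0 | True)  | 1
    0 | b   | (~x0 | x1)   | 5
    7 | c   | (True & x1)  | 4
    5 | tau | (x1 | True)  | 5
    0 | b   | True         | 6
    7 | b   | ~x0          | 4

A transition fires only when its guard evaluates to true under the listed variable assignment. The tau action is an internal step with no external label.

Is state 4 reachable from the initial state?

After dropping false guards: 7 live edges.
L0 = {0}
L1 = {6}  cumulative {0,6}
Reachable = {0,6}

Answer: UNREACHABLE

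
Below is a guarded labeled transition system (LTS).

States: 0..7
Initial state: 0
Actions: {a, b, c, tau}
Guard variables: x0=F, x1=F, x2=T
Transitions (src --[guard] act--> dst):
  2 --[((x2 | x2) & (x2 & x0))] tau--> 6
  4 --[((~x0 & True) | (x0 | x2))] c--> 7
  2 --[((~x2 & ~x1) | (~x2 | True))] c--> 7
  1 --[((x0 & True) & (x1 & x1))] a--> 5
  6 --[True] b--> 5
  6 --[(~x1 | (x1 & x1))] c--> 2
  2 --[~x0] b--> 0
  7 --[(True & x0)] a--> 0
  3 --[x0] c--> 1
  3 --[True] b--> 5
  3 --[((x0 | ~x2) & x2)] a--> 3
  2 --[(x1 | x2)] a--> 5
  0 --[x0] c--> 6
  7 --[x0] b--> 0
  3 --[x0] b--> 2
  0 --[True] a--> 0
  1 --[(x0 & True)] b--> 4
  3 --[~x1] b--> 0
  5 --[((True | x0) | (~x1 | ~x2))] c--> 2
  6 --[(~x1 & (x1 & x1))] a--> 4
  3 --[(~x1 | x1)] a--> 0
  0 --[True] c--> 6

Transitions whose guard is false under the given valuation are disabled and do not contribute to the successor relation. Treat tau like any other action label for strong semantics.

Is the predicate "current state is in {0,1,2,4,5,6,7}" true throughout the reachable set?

Inv-set: {0,1,2,4,5,6,7}
R = {0,2,5,6,7}
  0: ✓
  2: ✓
  5: ✓
  6: ✓
  7: ✓

Answer: INVARIANT HOLDS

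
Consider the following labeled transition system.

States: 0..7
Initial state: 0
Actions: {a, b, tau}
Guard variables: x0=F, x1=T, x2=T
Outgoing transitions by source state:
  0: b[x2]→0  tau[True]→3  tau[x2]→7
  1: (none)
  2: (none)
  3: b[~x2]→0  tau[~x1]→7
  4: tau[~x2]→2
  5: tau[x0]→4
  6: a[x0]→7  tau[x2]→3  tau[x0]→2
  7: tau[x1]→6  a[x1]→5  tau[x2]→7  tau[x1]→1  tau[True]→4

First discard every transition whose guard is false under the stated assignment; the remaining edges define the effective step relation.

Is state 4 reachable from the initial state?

Answer: REACHABLE

Trace:
Guard filter leaves 9 enabled edge(s).
L0 = {0}
L1 = {3,7}  now seen {0,3,7}
L2 = {1,4,5,6}  now seen {0,1,3,4,5,6,7}
Reach set: {0,1,3,4,5,6,7}
trace reaching 4: tau·tau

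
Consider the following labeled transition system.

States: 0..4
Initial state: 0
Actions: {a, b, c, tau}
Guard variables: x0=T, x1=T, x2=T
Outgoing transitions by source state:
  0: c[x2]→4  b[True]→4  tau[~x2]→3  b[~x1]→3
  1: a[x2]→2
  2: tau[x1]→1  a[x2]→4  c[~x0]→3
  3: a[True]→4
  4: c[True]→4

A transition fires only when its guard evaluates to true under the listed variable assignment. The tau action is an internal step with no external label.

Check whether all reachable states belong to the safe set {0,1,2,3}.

Answer: INVARIANT VIOLATED at state 4

Working:
Allowed set {0,1,2,3}
Reach set: {0,4}
  0: safe
  4: VIOLATES
reach 4 via c — violates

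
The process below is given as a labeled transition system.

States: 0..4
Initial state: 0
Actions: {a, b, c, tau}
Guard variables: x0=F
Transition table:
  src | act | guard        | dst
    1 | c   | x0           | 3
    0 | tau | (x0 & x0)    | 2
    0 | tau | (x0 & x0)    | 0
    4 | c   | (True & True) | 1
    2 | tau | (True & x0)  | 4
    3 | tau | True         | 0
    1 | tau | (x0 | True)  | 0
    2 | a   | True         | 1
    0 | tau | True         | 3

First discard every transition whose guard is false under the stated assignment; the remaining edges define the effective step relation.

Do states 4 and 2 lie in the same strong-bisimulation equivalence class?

Answer: NOT BISIMILAR

Analysis:
Refine partition for ~:
  P[0] = {{0,1,2,3,4}}
  P[1] = {{0,1,3},{2},{4}}
Fixed point at round 2; 3 class(es).
class of 4: {4}; class of 2: {2}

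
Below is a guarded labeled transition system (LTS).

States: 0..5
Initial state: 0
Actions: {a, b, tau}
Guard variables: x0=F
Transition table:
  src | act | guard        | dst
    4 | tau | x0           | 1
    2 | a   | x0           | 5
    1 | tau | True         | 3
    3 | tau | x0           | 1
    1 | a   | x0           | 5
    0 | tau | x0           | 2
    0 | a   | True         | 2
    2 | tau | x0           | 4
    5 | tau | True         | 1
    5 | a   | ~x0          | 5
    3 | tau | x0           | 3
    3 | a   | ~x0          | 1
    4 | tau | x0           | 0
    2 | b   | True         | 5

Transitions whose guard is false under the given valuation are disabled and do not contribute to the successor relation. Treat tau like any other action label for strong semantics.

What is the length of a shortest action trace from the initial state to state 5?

Layered search for 5:
  Layer 0: {0}
  Layer 1: {2}
  Layer 2: {5}
first hit 5 at d=2 via a·b

Answer: 2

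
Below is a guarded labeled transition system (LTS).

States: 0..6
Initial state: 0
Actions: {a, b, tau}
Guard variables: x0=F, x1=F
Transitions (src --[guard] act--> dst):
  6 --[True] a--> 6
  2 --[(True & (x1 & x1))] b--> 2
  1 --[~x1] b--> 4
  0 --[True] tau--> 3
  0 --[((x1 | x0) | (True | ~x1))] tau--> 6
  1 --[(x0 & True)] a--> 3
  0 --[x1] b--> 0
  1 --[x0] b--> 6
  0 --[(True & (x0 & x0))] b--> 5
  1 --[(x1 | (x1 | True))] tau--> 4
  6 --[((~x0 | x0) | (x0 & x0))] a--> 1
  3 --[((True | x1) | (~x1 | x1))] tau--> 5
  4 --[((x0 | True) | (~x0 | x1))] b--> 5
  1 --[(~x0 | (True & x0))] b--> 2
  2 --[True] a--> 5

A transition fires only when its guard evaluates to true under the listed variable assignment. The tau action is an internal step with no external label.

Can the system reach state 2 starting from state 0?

Guard filter leaves 10 enabled edge(s).
Layer 0: {0}
Layer 1: {3,6}  now seen {0,3,6}
Layer 2: {1,5}  now seen {0,1,3,5,6}
Layer 3: {2,4}  now seen {0,1,2,3,4,5,6}
R = {0,1,2,3,4,5,6}
trace reaching 2: tau·a·b

Answer: REACHABLE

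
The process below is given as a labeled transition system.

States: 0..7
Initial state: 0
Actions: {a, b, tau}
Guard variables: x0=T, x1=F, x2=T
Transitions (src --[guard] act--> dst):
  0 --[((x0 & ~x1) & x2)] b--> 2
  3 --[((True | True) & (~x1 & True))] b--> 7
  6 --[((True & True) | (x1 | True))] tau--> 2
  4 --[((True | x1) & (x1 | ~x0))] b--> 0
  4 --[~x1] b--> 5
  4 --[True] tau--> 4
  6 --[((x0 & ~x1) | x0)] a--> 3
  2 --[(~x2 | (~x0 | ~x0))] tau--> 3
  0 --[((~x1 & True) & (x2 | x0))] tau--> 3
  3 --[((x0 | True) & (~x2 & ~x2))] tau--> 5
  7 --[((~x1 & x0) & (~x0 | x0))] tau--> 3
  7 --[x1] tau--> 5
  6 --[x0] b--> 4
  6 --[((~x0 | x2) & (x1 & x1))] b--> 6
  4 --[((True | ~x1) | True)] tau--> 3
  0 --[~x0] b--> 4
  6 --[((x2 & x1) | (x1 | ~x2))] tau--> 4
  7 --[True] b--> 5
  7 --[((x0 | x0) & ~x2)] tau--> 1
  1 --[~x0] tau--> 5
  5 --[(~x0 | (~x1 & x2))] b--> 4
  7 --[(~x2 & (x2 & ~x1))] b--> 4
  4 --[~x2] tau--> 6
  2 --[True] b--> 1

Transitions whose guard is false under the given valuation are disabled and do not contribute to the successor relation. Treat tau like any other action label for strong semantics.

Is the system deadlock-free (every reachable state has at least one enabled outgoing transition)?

Reachable = {0,1,2,3,4,5,7}
  0: b→2  tau→3  [2 out]
  1: ∅  [STUCK]
  2: b→1  [1 out]
  3: b→7  [1 out]
  4: b→5  tau→3  tau→4  [3 out]
  5: b→4  [1 out]
  7: b→5  tau→3  [2 out]
Path to 1: b·b

Answer: DEADLOCK at state 1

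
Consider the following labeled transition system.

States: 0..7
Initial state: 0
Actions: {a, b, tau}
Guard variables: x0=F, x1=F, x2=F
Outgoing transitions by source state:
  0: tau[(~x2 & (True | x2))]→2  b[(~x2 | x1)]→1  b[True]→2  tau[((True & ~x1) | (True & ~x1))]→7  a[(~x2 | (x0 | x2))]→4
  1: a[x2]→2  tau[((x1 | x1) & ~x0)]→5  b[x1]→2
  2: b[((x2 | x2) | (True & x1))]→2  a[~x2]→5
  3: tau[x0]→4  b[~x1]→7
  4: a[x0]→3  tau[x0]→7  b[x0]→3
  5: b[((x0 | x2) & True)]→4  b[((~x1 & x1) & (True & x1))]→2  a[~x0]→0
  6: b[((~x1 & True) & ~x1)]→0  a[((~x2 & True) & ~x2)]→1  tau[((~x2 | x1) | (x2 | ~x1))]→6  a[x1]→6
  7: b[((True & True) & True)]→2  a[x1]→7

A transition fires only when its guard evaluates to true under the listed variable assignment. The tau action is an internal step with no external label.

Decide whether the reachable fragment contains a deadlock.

Reach set: {0,1,2,4,5,7}
  0: a→4  b→1  b→2  tau→2  tau→7  [5 out]
  1: ∅  [no exit]
  2: a→5  [1 out]
  4: ∅  [no exit]
  5: a→0  [1 out]
  7: b→2  [1 out]
witness 1: b

Answer: DEADLOCK at state 1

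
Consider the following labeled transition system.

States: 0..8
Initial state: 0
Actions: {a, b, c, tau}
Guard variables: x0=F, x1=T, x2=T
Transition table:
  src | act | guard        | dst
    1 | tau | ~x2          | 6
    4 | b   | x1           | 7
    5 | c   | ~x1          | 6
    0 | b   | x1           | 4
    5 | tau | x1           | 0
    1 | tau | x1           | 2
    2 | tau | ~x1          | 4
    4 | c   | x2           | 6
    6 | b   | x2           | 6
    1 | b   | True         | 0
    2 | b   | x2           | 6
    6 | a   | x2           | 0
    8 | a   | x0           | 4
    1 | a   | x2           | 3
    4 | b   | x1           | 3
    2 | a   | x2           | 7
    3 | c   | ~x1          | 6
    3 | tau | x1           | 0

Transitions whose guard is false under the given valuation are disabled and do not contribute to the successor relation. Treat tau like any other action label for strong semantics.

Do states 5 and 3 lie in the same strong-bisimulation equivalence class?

Compute ~ classes (split until stable):
  P[0] = {{0,1,2,3,4,5,6,7,8}}
  P[1] = {{0},{1},{2,6},{3,5},{4},{7,8}}
  P[2] = {{0},{1},{2},{3,5},{4},{6},{7,8}}
stable after 3 split(s): 7 block(s)
[5]={3,5}  [3]={3,5}

Answer: BISIMILAR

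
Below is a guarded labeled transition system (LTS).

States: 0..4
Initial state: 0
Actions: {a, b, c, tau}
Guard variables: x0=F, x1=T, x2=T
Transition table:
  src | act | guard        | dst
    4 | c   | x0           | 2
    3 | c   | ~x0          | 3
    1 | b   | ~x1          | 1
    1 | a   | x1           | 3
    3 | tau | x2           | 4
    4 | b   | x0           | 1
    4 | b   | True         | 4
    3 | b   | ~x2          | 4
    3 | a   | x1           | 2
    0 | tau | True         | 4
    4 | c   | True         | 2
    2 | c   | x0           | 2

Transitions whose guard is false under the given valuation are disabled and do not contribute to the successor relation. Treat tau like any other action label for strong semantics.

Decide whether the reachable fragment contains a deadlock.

Reachable = {0,2,4}
  0: tau→4  [1 exit(s)]
  2: ∅  [no exit]
  4: b→4  c→2  [2 exit(s)]
trace reaching 2: tau·c

Answer: DEADLOCK at state 2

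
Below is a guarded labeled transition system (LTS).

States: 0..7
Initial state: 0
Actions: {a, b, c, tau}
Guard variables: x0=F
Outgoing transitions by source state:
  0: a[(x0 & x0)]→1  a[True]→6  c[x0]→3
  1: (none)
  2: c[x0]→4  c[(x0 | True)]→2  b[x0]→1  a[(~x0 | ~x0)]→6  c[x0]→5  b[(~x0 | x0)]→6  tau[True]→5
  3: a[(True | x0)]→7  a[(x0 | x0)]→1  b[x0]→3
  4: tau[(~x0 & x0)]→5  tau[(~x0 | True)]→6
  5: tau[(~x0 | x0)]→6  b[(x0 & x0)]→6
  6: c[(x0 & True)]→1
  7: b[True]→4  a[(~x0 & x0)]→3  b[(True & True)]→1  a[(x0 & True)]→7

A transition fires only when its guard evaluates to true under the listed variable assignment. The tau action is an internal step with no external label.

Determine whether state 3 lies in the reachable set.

10 transition(s) survive guard evaluation.
depth 0: {0}
depth 1: {6}  total {0,6}
Reach set: {0,6}

Answer: UNREACHABLE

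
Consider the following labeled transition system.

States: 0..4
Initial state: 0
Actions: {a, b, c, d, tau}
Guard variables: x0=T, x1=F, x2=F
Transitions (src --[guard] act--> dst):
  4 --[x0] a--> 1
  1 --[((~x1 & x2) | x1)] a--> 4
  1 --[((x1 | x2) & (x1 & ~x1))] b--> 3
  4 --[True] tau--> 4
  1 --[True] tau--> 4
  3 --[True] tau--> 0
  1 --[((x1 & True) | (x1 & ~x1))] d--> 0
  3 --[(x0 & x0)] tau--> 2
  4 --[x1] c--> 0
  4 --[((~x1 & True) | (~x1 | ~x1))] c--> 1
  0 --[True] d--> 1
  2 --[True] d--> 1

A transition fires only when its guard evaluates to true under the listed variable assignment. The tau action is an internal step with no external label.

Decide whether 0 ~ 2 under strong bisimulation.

Bisimulation quotient by refinement:
  π0 = {{0,1,2,3,4}}
  π1 = {{0,2},{1,3},{4}}
  π2 = {{0,2},{1},{3},{4}}
Fixed point at round 3; 4 class(es).
[0]={0,2}  [2]={0,2}

Answer: BISIMILAR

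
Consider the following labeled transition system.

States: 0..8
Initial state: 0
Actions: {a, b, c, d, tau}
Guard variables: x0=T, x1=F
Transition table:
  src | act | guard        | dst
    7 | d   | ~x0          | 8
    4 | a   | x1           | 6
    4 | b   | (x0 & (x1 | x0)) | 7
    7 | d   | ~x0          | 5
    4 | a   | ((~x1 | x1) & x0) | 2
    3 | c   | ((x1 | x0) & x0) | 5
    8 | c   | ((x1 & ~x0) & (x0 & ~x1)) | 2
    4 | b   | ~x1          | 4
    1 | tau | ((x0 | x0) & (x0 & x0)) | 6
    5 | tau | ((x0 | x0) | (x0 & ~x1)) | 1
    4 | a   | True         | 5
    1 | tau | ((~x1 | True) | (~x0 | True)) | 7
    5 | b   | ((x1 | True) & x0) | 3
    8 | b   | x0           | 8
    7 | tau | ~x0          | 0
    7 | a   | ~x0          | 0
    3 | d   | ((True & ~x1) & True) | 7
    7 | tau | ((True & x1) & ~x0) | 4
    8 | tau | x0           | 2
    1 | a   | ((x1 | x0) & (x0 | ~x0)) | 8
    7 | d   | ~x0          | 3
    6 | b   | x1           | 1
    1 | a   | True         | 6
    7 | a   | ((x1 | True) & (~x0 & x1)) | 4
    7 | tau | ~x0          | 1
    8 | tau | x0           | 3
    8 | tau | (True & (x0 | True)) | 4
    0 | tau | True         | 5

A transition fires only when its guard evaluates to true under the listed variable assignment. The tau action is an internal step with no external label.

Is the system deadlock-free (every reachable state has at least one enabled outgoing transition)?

Reachable = {0,1,2,3,4,5,6,7,8}
  0: tau→5  [deg 1]
  1: a→6  a→8  tau→6  tau→7  [deg 4]
  2: ∅  [no exit]
  3: c→5  d→7  [deg 2]
  4: a→2  a→5  b→4  b→7  [deg 4]
  5: b→3  tau→1  [deg 2]
  6: ∅  [no exit]
  7: ∅  [no exit]
  8: b→8  tau→2  tau→3  tau→4  [deg 4]
trace reaching 2: tau·tau·a·tau

Answer: DEADLOCK at state 2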